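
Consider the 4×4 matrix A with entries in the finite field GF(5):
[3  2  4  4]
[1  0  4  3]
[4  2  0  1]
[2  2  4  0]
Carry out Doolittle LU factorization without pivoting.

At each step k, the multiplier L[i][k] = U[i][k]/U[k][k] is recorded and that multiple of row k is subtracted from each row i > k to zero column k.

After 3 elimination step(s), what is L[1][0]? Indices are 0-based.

k=0: U[0][0]=3
  eliminate (1,0): mult=2, new row 1: (0, 1, 1, 0); set L[1][0]=2
  eliminate (2,0): mult=3, new row 2: (0, 1, 3, 4); set L[2][0]=3
  eliminate (3,0): mult=4, new row 3: (0, 4, 3, 4); set L[3][0]=4
k=1: U[1][1]=1
  eliminate (2,1): mult=1, new row 2: (0, 0, 2, 4); set L[2][1]=1
  eliminate (3,1): mult=4, new row 3: (0, 0, 4, 4); set L[3][1]=4
k=2: U[2][2]=2
  eliminate (3,2): mult=2, new row 3: (0, 0, 0, 1); set L[3][2]=2

L[1][0] = 2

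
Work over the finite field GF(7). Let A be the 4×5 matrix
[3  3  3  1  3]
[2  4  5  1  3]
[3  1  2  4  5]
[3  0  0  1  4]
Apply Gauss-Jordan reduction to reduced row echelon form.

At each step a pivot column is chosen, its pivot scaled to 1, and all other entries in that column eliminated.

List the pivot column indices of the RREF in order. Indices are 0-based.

pivot columns: 0, 1, 2, 3

[1] R0 /= 3  ⇒  (1, 1, 1, 5, 1)
     R1 -= 2·R0  ⇒  (0, 2, 3, 5, 1)
     R2 -= 3·R0  ⇒  (0, 5, 6, 3, 2)
     R3 -= 3·R0  ⇒  (0, 4, 4, 0, 1)
[2] R1 /= 2  ⇒  (0, 1, 5, 6, 4)
     R0 -= 1·R1  ⇒  (1, 0, 3, 6, 4)
     R2 -= 5·R1  ⇒  (0, 0, 2, 1, 3)
     R3 -= 4·R1  ⇒  (0, 0, 5, 4, 6)
[3] R2 /= 2  ⇒  (0, 0, 1, 4, 5)
     R0 -= 3·R2  ⇒  (1, 0, 0, 1, 3)
     R1 -= 5·R2  ⇒  (0, 1, 0, 0, 0)
     R3 -= 5·R2  ⇒  (0, 0, 0, 5, 2)
[4] R3 /= 5  ⇒  (0, 0, 0, 1, 6)
     R0 -= 1·R3  ⇒  (1, 0, 0, 0, 4)
     R2 -= 4·R3  ⇒  (0, 0, 1, 0, 2)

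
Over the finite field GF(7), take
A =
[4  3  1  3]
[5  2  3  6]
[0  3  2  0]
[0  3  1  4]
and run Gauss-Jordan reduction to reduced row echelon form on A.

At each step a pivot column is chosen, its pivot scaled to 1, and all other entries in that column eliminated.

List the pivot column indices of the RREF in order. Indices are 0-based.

pivot(0,0)=4: scale R0 → (1, 6, 2, 6)
  clear (1,0): R1 −= (5)R0 → (0, 0, 0, 4)
pivot(1,1): swap R1↔R2
pivot(1,1)=3: scale R1 → (0, 1, 3, 0)
  clear (0,1): R0 −= (6)R1 → (1, 0, 5, 6)
  clear (3,1): R3 −= (3)R1 → (0, 0, 6, 4)
pivot(2,2): swap R2↔R3
pivot(2,2)=6: scale R2 → (0, 0, 1, 3)
  clear (0,2): R0 −= (5)R2 → (1, 0, 0, 5)
  clear (1,2): R1 −= (3)R2 → (0, 1, 0, 5)
pivot(3,3)=4: scale R3 → (0, 0, 0, 1)
  clear (0,3): R0 −= (5)R3 → (1, 0, 0, 0)
  clear (1,3): R1 −= (5)R3 → (0, 1, 0, 0)
  clear (2,3): R2 −= (3)R3 → (0, 0, 1, 0)

pivot columns: 0, 1, 2, 3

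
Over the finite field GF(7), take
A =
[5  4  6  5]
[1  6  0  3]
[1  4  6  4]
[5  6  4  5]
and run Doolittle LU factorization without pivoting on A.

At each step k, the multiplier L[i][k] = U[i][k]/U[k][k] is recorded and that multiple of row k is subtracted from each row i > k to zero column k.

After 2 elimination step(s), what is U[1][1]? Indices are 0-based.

U[1][1] = 1

k=0: U[0][0]=5
  eliminate (1,0): mult=3, new row 1: (0, 1, 3, 2); set L[1][0]=3
  eliminate (2,0): mult=3, new row 2: (0, 6, 2, 3); set L[2][0]=3
  eliminate (3,0): mult=1, new row 3: (0, 2, 5, 0); set L[3][0]=1
k=1: U[1][1]=1
  eliminate (2,1): mult=6, new row 2: (0, 0, 5, 5); set L[2][1]=6
  eliminate (3,1): mult=2, new row 3: (0, 0, 6, 3); set L[3][1]=2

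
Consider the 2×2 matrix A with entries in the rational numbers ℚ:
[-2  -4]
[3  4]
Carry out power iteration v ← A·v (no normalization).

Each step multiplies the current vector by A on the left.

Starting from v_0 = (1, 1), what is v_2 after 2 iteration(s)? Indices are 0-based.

v_0 = (1, 1).
v_1 = A·v_0 = (-6, 7).
v_2 = A·v_1 = (-16, 10).

v_2 = (-16, 10)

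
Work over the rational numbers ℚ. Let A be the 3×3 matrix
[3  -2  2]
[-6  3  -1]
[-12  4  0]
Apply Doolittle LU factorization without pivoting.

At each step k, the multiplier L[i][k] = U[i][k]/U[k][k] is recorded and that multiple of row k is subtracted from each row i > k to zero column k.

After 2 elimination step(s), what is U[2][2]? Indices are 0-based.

k=0: U[0][0]=3
  eliminate (1,0): mult=-2, new row 1: (0, -1, 3); set L[1][0]=-2
  eliminate (2,0): mult=-4, new row 2: (0, -4, 8); set L[2][0]=-4
k=1: U[1][1]=-1
  eliminate (2,1): mult=4, new row 2: (0, 0, -4); set L[2][1]=4

U[2][2] = -4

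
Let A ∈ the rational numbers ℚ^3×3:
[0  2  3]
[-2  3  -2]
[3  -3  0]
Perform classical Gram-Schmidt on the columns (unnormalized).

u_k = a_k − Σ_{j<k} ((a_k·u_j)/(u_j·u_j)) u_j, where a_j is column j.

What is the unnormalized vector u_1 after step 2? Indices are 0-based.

u_1 = (2, 9/13, 6/13)

Step 1: u_0 = a_0 = (0, -2, 3).
Step 2: u_1 = a_1 − (-15/13)·u_0 = (2, 9/13, 6/13).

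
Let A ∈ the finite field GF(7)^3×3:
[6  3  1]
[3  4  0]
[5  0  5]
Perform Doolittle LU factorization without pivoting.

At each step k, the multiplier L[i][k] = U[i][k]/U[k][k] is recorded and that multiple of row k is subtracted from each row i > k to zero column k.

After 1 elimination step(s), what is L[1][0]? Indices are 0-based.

k=0: U[0][0]=6
  eliminate (1,0): mult=4, new row 1: (0, 6, 3); set L[1][0]=4
  eliminate (2,0): mult=2, new row 2: (0, 1, 3); set L[2][0]=2

L[1][0] = 4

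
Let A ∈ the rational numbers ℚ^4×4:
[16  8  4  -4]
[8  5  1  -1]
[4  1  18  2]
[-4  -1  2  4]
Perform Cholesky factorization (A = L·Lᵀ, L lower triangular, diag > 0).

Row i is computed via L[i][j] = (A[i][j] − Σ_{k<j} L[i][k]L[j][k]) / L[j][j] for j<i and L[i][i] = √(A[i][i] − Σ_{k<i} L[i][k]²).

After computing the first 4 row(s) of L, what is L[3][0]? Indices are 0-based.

Step 1: L[0][0] = √(16) = 4.
  L[1][0] = (8) / L[0][0] = 2.
Step 2: L[1][1] = √(1) = 1.
  L[2][0] = (4) / L[0][0] = 1.
  L[2][1] = (-1) / L[1][1] = -1.
Step 3: L[2][2] = √(16) = 4.
  L[3][0] = (-4) / L[0][0] = -1.
  L[3][1] = (1) / L[1][1] = 1.
  L[3][2] = (4) / L[2][2] = 1.
Step 4: L[3][3] = √(1) = 1.

L[3][0] = -1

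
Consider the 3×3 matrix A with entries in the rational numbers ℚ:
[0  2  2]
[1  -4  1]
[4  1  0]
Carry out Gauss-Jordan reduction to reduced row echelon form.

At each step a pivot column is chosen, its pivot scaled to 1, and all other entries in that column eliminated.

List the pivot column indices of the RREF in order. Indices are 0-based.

pivot columns: 0, 1, 2

pivot(0,0): swap R0↔R1
pivot(0,0)=1: scale R0 → (1, -4, 1)
  clear (2,0): R2 −= (4)R0 → (0, 17, -4)
pivot(1,1)=2: scale R1 → (0, 1, 1)
  clear (0,1): R0 −= (-4)R1 → (1, 0, 5)
  clear (2,1): R2 −= (17)R1 → (0, 0, -21)
pivot(2,2)=-21: scale R2 → (0, 0, 1)
  clear (0,2): R0 −= (5)R2 → (1, 0, 0)
  clear (1,2): R1 −= (1)R2 → (0, 1, 0)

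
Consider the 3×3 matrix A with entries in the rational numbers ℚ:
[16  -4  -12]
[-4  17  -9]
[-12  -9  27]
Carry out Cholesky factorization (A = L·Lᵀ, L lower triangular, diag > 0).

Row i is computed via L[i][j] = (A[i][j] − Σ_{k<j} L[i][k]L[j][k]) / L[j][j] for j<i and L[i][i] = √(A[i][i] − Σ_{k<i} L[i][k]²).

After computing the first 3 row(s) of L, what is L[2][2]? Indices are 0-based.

Step 1: L[0][0] = √(16) = 4.
  L[1][0] = (-4) / L[0][0] = -1.
Step 2: L[1][1] = √(16) = 4.
  L[2][0] = (-12) / L[0][0] = -3.
  L[2][1] = (-12) / L[1][1] = -3.
Step 3: L[2][2] = √(9) = 3.

L[2][2] = 3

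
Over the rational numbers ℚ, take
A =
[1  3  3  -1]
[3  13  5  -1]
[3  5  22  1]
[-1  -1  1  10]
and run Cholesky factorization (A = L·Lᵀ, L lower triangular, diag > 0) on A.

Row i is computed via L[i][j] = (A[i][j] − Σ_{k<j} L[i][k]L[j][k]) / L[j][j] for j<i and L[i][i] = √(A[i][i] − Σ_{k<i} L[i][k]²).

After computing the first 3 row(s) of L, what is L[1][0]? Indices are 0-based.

Step 1: L[0][0] = √(1) = 1.
  L[1][0] = (3) / L[0][0] = 3.
Step 2: L[1][1] = √(4) = 2.
  L[2][0] = (3) / L[0][0] = 3.
  L[2][1] = (-4) / L[1][1] = -2.
Step 3: L[2][2] = √(9) = 3.

L[1][0] = 3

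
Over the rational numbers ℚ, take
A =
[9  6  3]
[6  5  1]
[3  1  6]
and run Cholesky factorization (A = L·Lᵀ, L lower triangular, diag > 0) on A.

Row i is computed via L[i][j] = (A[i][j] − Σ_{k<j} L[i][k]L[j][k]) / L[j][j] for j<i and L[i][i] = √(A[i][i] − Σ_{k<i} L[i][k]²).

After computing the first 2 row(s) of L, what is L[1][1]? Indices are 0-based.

Step 1: L[0][0] = √(9) = 3.
  L[1][0] = (6) / L[0][0] = 2.
Step 2: L[1][1] = √(1) = 1.

L[1][1] = 1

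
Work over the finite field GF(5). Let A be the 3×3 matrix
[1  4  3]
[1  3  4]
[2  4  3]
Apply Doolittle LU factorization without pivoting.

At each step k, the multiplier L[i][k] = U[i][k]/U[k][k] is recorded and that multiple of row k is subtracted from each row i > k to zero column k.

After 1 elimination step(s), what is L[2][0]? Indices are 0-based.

L[2][0] = 2

k=0: U[0][0]=1
  eliminate (1,0): mult=1, new row 1: (0, 4, 1); set L[1][0]=1
  eliminate (2,0): mult=2, new row 2: (0, 1, 2); set L[2][0]=2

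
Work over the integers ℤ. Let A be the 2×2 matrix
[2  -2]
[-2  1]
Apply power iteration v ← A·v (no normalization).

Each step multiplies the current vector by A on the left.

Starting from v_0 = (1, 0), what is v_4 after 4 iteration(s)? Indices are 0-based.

v_0 = (1, 0).
v_1 = A·v_0 = (2, -2).
v_2 = A·v_1 = (8, -6).
v_3 = A·v_2 = (28, -22).
v_4 = A·v_3 = (100, -78).

v_4 = (100, -78)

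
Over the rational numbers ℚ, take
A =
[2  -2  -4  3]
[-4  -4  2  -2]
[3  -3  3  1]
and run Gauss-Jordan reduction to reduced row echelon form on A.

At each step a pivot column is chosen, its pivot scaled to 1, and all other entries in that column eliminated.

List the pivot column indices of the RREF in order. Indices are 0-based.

pivot columns: 0, 1, 2

step 1: normalize row 0 (÷2) = (1, -1, -2, 3/2)
  row 1: subtract -4×row0 = (0, -8, -6, 4)
  row 2: subtract 3×row0 = (0, 0, 9, -7/2)
step 2: normalize row 1 (÷-8) = (0, 1, 3/4, -1/2)
  row 0: subtract -1×row1 = (1, 0, -5/4, 1)
step 3: normalize row 2 (÷9) = (0, 0, 1, -7/18)
  row 0: subtract -5/4×row2 = (1, 0, 0, 37/72)
  row 1: subtract 3/4×row2 = (0, 1, 0, -5/24)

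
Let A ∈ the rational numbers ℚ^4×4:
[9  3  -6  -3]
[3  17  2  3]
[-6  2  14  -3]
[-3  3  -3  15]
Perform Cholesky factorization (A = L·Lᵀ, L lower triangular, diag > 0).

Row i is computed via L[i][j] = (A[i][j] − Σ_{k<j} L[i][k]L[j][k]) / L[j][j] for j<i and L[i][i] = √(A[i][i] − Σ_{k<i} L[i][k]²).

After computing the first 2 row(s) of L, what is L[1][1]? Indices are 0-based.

Step 1: L[0][0] = √(9) = 3.
  L[1][0] = (3) / L[0][0] = 1.
Step 2: L[1][1] = √(16) = 4.

L[1][1] = 4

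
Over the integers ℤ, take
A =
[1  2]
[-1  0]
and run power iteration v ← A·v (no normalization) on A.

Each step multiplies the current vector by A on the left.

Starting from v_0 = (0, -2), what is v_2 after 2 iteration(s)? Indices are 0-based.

v_0 = (0, -2).
v_1 = A·v_0 = (-4, 0).
v_2 = A·v_1 = (-4, 4).

v_2 = (-4, 4)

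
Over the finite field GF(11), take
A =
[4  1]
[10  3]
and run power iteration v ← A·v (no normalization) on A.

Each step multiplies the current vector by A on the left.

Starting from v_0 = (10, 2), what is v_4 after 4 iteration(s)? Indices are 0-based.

v_0 = (10, 2).
v_1 = A·v_0 = (9, 7).
v_2 = A·v_1 = (10, 1).
v_3 = A·v_2 = (8, 4).
v_4 = A·v_3 = (3, 4).

v_4 = (3, 4)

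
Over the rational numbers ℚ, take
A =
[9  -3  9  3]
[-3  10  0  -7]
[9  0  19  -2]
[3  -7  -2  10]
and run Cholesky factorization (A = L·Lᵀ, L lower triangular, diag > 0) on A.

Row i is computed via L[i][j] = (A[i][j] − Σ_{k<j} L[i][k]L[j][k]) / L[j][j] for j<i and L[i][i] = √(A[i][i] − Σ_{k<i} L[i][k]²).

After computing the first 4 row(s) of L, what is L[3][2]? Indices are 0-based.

Step 1: L[0][0] = √(9) = 3.
  L[1][0] = (-3) / L[0][0] = -1.
Step 2: L[1][1] = √(9) = 3.
  L[2][0] = (9) / L[0][0] = 3.
  L[2][1] = (3) / L[1][1] = 1.
Step 3: L[2][2] = √(9) = 3.
  L[3][0] = (3) / L[0][0] = 1.
  L[3][1] = (-6) / L[1][1] = -2.
  L[3][2] = (-3) / L[2][2] = -1.
Step 4: L[3][3] = √(4) = 2.

L[3][2] = -1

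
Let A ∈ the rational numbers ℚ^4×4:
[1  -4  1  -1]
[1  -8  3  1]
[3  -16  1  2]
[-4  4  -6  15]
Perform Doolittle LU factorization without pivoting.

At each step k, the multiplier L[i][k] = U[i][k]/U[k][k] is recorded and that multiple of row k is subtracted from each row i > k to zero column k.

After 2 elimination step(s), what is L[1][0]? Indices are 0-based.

L[1][0] = 1

Step 1: pivot at (0,0) is 1.
  row1 ← row1 − (1)·row0  ⇒  L[1][0]=1, U row1=(0, -4, 2, 2)
  row2 ← row2 − (3)·row0  ⇒  L[2][0]=3, U row2=(0, -4, -2, 5)
  row3 ← row3 − (-4)·row0  ⇒  L[3][0]=-4, U row3=(0, -12, -2, 11)
Step 2: pivot at (1,1) is -4.
  row2 ← row2 − (1)·row1  ⇒  L[2][1]=1, U row2=(0, 0, -4, 3)
  row3 ← row3 − (3)·row1  ⇒  L[3][1]=3, U row3=(0, 0, -8, 5)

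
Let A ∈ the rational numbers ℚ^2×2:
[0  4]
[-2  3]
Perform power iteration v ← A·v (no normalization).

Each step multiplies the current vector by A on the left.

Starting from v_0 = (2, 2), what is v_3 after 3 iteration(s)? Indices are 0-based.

v_0 = (2, 2).
v_1 = A·v_0 = (8, 2).
v_2 = A·v_1 = (8, -10).
v_3 = A·v_2 = (-40, -46).

v_3 = (-40, -46)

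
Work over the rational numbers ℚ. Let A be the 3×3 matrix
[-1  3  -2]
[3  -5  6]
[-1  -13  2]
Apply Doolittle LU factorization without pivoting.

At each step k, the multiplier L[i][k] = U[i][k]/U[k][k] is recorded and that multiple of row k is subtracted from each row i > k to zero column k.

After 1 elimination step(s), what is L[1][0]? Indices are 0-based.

Step 1: pivot at (0,0) is -1.
  row1 ← row1 − (-3)·row0  ⇒  L[1][0]=-3, U row1=(0, 4, 0)
  row2 ← row2 − (1)·row0  ⇒  L[2][0]=1, U row2=(0, -16, 4)

L[1][0] = -3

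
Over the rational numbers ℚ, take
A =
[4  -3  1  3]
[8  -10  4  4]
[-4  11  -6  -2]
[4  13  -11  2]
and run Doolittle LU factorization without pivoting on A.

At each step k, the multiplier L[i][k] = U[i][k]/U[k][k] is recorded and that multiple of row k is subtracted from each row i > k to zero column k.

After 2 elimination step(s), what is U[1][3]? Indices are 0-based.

Step 1: pivot at (0,0) is 4.
  row1 ← row1 − (2)·row0  ⇒  L[1][0]=2, U row1=(0, -4, 2, -2)
  row2 ← row2 − (-1)·row0  ⇒  L[2][0]=-1, U row2=(0, 8, -5, 1)
  row3 ← row3 − (1)·row0  ⇒  L[3][0]=1, U row3=(0, 16, -12, -1)
Step 2: pivot at (1,1) is -4.
  row2 ← row2 − (-2)·row1  ⇒  L[2][1]=-2, U row2=(0, 0, -1, -3)
  row3 ← row3 − (-4)·row1  ⇒  L[3][1]=-4, U row3=(0, 0, -4, -9)

U[1][3] = -2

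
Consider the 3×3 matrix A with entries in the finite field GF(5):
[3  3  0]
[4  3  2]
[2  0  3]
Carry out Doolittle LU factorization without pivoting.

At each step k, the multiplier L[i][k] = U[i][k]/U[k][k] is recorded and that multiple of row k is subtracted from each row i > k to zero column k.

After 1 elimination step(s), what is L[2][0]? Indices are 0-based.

L[2][0] = 4

Step 1: pivot at (0,0) is 3.
  row1 ← row1 − (3)·row0  ⇒  L[1][0]=3, U row1=(0, 4, 2)
  row2 ← row2 − (4)·row0  ⇒  L[2][0]=4, U row2=(0, 3, 3)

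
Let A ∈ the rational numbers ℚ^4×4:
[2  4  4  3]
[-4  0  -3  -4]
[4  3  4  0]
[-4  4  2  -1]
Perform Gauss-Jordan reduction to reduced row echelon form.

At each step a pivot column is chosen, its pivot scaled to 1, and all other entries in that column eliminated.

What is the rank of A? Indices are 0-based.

[1] R0 /= 2  ⇒  (1, 2, 2, 3/2)
     R1 -= -4·R0  ⇒  (0, 8, 5, 2)
     R2 -= 4·R0  ⇒  (0, -5, -4, -6)
     R3 -= -4·R0  ⇒  (0, 12, 10, 5)
[2] R1 /= 8  ⇒  (0, 1, 5/8, 1/4)
     R0 -= 2·R1  ⇒  (1, 0, 3/4, 1)
     R2 -= -5·R1  ⇒  (0, 0, -7/8, -19/4)
     R3 -= 12·R1  ⇒  (0, 0, 5/2, 2)
[3] R2 /= -7/8  ⇒  (0, 0, 1, 38/7)
     R0 -= 3/4·R2  ⇒  (1, 0, 0, -43/14)
     R1 -= 5/8·R2  ⇒  (0, 1, 0, -22/7)
     R3 -= 5/2·R2  ⇒  (0, 0, 0, -81/7)
[4] R3 /= -81/7  ⇒  (0, 0, 0, 1)
     R0 -= -43/14·R3  ⇒  (1, 0, 0, 0)
     R1 -= -22/7·R3  ⇒  (0, 1, 0, 0)
     R2 -= 38/7·R3  ⇒  (0, 0, 1, 0)

rank = 4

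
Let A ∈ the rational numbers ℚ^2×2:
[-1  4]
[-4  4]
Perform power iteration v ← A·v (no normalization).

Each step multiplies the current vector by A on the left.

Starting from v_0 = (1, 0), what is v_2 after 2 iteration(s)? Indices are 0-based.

v_2 = (-15, -12)

v_0 = (1, 0).
v_1 = A·v_0 = (-1, -4).
v_2 = A·v_1 = (-15, -12).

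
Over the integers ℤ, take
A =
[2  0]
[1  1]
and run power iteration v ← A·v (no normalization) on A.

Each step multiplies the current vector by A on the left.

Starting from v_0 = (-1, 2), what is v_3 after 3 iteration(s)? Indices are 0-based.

v_0 = (-1, 2).
v_1 = A·v_0 = (-2, 1).
v_2 = A·v_1 = (-4, -1).
v_3 = A·v_2 = (-8, -5).

v_3 = (-8, -5)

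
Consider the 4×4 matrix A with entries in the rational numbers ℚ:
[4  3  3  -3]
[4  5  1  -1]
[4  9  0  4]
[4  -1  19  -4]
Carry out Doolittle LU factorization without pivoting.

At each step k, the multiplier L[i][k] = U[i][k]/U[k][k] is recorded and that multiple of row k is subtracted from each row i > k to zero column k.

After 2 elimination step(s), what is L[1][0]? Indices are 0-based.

L[1][0] = 1

[col 0] pivot 4
  R1 -= 1*R0 → (0, 2, -2, 2)  (L[1][0] := 1)
  R2 -= 1*R0 → (0, 6, -3, 7)  (L[2][0] := 1)
  R3 -= 1*R0 → (0, -4, 16, -1)  (L[3][0] := 1)
[col 1] pivot 2
  R2 -= 3*R1 → (0, 0, 3, 1)  (L[2][1] := 3)
  R3 -= -2*R1 → (0, 0, 12, 3)  (L[3][1] := -2)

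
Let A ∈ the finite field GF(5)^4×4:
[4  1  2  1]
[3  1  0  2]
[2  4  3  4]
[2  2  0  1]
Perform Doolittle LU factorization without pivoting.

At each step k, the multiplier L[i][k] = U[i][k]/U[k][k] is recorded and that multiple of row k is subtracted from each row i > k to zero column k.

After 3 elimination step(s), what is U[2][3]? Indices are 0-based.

[col 0] pivot 4
  R1 -= 2*R0 → (0, 4, 1, 0)  (L[1][0] := 2)
  R2 -= 3*R0 → (0, 1, 2, 1)  (L[2][0] := 3)
  R3 -= 3*R0 → (0, 4, 4, 3)  (L[3][0] := 3)
[col 1] pivot 4
  R2 -= 4*R1 → (0, 0, 3, 1)  (L[2][1] := 4)
  R3 -= 1*R1 → (0, 0, 3, 3)  (L[3][1] := 1)
[col 2] pivot 3
  R3 -= 1*R2 → (0, 0, 0, 2)  (L[3][2] := 1)

U[2][3] = 1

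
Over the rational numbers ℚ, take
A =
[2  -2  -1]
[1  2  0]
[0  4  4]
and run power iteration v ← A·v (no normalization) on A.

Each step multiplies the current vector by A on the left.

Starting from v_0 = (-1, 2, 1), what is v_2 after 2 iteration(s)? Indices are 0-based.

v_0 = (-1, 2, 1).
v_1 = A·v_0 = (-7, 3, 12).
v_2 = A·v_1 = (-32, -1, 60).

v_2 = (-32, -1, 60)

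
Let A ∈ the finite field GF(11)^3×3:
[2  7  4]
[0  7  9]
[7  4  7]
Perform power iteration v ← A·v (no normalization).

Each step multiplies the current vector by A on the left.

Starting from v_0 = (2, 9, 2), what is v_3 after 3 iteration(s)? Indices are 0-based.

v_3 = (10, 6, 2)

v_0 = (2, 9, 2).
v_1 = A·v_0 = (9, 4, 9).
v_2 = A·v_1 = (5, 10, 10).
v_3 = A·v_2 = (10, 6, 2).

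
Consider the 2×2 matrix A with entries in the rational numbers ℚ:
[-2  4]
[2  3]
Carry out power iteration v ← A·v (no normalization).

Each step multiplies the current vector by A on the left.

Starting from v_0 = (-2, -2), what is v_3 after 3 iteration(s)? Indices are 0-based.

v_3 = (-88, -178)

v_0 = (-2, -2).
v_1 = A·v_0 = (-4, -10).
v_2 = A·v_1 = (-32, -38).
v_3 = A·v_2 = (-88, -178).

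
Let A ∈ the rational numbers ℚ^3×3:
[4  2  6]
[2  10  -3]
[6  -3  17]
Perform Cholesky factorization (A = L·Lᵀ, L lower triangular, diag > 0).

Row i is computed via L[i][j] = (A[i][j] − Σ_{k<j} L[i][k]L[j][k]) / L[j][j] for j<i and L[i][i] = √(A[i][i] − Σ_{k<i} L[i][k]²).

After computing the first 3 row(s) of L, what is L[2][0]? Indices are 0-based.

Step 1: L[0][0] = √(4) = 2.
  L[1][0] = (2) / L[0][0] = 1.
Step 2: L[1][1] = √(9) = 3.
  L[2][0] = (6) / L[0][0] = 3.
  L[2][1] = (-6) / L[1][1] = -2.
Step 3: L[2][2] = √(4) = 2.

L[2][0] = 3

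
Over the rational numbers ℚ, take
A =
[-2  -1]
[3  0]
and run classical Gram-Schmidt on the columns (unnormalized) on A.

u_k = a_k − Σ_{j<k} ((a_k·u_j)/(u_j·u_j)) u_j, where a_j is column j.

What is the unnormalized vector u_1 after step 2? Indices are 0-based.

Step 1: u_0 = a_0 = (-2, 3).
Step 2: u_1 = a_1 − (2/13)·u_0 = (-9/13, -6/13).

u_1 = (-9/13, -6/13)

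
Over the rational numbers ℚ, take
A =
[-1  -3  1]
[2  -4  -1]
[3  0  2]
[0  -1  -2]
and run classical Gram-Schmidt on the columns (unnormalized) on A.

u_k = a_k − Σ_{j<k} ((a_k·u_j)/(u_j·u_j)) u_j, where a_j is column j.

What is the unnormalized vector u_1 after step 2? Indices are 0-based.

u_1 = (-47/14, -23/7, 15/14, -1)

Step 1: u_0 = a_0 = (-1, 2, 3, 0).
Step 2: u_1 = a_1 − (-5/14)·u_0 = (-47/14, -23/7, 15/14, -1).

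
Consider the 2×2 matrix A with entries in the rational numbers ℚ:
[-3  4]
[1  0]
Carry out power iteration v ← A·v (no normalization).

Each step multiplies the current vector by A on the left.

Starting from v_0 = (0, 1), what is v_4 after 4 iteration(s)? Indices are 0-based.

v_0 = (0, 1).
v_1 = A·v_0 = (4, 0).
v_2 = A·v_1 = (-12, 4).
v_3 = A·v_2 = (52, -12).
v_4 = A·v_3 = (-204, 52).

v_4 = (-204, 52)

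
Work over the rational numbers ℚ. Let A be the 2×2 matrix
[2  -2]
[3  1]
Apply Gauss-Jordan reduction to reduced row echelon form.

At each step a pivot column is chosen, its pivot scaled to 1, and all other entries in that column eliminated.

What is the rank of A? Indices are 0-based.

rank = 2

pivot(0,0)=2: scale R0 → (1, -1)
  clear (1,0): R1 −= (3)R0 → (0, 4)
pivot(1,1)=4: scale R1 → (0, 1)
  clear (0,1): R0 −= (-1)R1 → (1, 0)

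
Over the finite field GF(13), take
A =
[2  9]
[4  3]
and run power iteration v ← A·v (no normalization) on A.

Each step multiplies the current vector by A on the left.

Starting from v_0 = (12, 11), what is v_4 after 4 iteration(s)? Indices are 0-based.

v_4 = (3, 3)

v_0 = (12, 11).
v_1 = A·v_0 = (6, 3).
v_2 = A·v_1 = (0, 7).
v_3 = A·v_2 = (11, 8).
v_4 = A·v_3 = (3, 3).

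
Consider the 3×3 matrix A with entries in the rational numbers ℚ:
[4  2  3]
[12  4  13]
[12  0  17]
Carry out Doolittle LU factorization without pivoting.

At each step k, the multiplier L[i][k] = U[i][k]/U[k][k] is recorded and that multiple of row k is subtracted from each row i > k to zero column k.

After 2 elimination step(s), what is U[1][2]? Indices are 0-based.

U[1][2] = 4

[col 0] pivot 4
  R1 -= 3*R0 → (0, -2, 4)  (L[1][0] := 3)
  R2 -= 3*R0 → (0, -6, 8)  (L[2][0] := 3)
[col 1] pivot -2
  R2 -= 3*R1 → (0, 0, -4)  (L[2][1] := 3)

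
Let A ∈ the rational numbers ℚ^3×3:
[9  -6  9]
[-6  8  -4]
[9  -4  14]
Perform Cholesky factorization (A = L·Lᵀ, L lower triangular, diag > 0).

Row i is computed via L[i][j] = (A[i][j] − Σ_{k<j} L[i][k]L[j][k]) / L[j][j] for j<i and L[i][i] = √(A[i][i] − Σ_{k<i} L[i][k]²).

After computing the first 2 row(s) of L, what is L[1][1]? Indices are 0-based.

L[1][1] = 2

Step 1: L[0][0] = √(9) = 3.
  L[1][0] = (-6) / L[0][0] = -2.
Step 2: L[1][1] = √(4) = 2.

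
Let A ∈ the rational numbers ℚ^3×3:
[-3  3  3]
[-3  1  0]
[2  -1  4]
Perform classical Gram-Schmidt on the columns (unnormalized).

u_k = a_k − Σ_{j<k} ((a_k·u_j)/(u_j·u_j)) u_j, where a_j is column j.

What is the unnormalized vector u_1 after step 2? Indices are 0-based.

Step 1: u_0 = a_0 = (-3, -3, 2).
Step 2: u_1 = a_1 − (-7/11)·u_0 = (12/11, -10/11, 3/11).

u_1 = (12/11, -10/11, 3/11)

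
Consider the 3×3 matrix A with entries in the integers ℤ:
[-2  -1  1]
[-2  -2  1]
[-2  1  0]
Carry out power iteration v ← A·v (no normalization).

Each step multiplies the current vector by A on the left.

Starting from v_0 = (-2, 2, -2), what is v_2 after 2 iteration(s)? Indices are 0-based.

v_0 = (-2, 2, -2).
v_1 = A·v_0 = (0, -2, 6).
v_2 = A·v_1 = (8, 10, -2).

v_2 = (8, 10, -2)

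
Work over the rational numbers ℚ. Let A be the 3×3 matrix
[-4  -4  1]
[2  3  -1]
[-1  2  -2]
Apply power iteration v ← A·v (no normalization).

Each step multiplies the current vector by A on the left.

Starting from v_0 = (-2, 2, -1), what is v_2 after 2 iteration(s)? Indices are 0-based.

v_0 = (-2, 2, -1).
v_1 = A·v_0 = (-1, 3, 8).
v_2 = A·v_1 = (0, -1, -9).

v_2 = (0, -1, -9)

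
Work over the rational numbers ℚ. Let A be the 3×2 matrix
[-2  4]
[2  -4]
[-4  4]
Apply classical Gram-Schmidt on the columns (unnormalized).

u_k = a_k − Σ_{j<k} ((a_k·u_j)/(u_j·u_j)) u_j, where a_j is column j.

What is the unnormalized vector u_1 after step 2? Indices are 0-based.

u_1 = (4/3, -4/3, -4/3)

Step 1: u_0 = a_0 = (-2, 2, -4).
Step 2: u_1 = a_1 − (-4/3)·u_0 = (4/3, -4/3, -4/3).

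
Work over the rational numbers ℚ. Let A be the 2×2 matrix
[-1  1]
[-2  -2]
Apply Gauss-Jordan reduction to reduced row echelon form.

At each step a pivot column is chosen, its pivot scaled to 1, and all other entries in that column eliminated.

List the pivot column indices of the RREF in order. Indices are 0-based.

[1] R0 /= -1  ⇒  (1, -1)
     R1 -= -2·R0  ⇒  (0, -4)
[2] R1 /= -4  ⇒  (0, 1)
     R0 -= -1·R1  ⇒  (1, 0)

pivot columns: 0, 1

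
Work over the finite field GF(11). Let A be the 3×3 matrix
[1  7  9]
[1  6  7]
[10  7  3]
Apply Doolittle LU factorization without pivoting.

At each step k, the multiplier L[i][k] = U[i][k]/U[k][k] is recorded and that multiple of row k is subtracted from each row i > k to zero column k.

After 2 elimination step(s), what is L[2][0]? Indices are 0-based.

L[2][0] = 10

k=0: U[0][0]=1
  eliminate (1,0): mult=1, new row 1: (0, 10, 9); set L[1][0]=1
  eliminate (2,0): mult=10, new row 2: (0, 3, 1); set L[2][0]=10
k=1: U[1][1]=10
  eliminate (2,1): mult=8, new row 2: (0, 0, 6); set L[2][1]=8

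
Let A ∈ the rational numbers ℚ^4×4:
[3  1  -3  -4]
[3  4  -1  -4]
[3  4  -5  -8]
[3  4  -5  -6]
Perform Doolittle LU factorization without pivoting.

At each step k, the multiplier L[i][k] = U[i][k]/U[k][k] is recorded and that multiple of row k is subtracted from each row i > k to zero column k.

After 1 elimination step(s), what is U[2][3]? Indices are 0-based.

k=0: U[0][0]=3
  eliminate (1,0): mult=1, new row 1: (0, 3, 2, 0); set L[1][0]=1
  eliminate (2,0): mult=1, new row 2: (0, 3, -2, -4); set L[2][0]=1
  eliminate (3,0): mult=1, new row 3: (0, 3, -2, -2); set L[3][0]=1

U[2][3] = -4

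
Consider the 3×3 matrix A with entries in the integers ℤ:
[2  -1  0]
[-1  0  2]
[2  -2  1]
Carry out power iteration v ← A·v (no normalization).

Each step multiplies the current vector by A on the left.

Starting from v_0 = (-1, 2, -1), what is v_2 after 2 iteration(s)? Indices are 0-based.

v_0 = (-1, 2, -1).
v_1 = A·v_0 = (-4, -1, -7).
v_2 = A·v_1 = (-7, -10, -13).

v_2 = (-7, -10, -13)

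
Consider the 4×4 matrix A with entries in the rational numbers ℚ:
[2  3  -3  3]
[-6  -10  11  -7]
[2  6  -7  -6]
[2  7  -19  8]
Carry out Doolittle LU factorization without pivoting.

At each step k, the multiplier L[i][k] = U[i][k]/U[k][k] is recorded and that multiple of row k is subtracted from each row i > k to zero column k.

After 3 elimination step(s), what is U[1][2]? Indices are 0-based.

U[1][2] = 2

k=0: U[0][0]=2
  eliminate (1,0): mult=-3, new row 1: (0, -1, 2, 2); set L[1][0]=-3
  eliminate (2,0): mult=1, new row 2: (0, 3, -4, -9); set L[2][0]=1
  eliminate (3,0): mult=1, new row 3: (0, 4, -16, 5); set L[3][0]=1
k=1: U[1][1]=-1
  eliminate (2,1): mult=-3, new row 2: (0, 0, 2, -3); set L[2][1]=-3
  eliminate (3,1): mult=-4, new row 3: (0, 0, -8, 13); set L[3][1]=-4
k=2: U[2][2]=2
  eliminate (3,2): mult=-4, new row 3: (0, 0, 0, 1); set L[3][2]=-4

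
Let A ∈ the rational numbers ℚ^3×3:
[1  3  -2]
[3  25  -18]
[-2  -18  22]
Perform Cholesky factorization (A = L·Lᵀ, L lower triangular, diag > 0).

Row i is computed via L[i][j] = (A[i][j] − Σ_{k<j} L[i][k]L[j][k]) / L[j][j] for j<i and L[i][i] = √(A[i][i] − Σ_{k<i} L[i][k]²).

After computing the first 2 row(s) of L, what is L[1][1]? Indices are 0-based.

L[1][1] = 4

Step 1: L[0][0] = √(1) = 1.
  L[1][0] = (3) / L[0][0] = 3.
Step 2: L[1][1] = √(16) = 4.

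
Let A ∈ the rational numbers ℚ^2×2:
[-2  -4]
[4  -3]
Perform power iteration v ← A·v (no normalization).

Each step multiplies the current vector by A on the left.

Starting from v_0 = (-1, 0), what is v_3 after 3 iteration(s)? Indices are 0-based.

v_3 = (-104, -12)

v_0 = (-1, 0).
v_1 = A·v_0 = (2, -4).
v_2 = A·v_1 = (12, 20).
v_3 = A·v_2 = (-104, -12).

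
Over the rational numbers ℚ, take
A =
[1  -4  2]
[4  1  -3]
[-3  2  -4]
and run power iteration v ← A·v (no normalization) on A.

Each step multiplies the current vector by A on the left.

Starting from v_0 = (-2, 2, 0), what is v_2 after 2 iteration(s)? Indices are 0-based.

v_0 = (-2, 2, 0).
v_1 = A·v_0 = (-10, -6, 10).
v_2 = A·v_1 = (34, -76, -22).

v_2 = (34, -76, -22)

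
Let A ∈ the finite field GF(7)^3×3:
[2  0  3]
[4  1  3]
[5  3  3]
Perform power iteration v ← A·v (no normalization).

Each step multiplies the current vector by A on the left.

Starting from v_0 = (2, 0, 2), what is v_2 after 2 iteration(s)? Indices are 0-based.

v_0 = (2, 0, 2).
v_1 = A·v_0 = (3, 0, 2).
v_2 = A·v_1 = (5, 4, 0).

v_2 = (5, 4, 0)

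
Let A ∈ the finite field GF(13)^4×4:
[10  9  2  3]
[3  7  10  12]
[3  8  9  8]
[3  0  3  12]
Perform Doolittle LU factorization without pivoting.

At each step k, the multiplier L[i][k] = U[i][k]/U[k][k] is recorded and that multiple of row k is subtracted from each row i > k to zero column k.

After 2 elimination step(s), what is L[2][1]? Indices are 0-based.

Step 1: pivot at (0,0) is 10.
  row1 ← row1 − (12)·row0  ⇒  L[1][0]=12, U row1=(0, 3, 12, 2)
  row2 ← row2 − (12)·row0  ⇒  L[2][0]=12, U row2=(0, 4, 11, 11)
  row3 ← row3 − (12)·row0  ⇒  L[3][0]=12, U row3=(0, 9, 5, 2)
Step 2: pivot at (1,1) is 3.
  row2 ← row2 − (10)·row1  ⇒  L[2][1]=10, U row2=(0, 0, 8, 4)
  row3 ← row3 − (3)·row1  ⇒  L[3][1]=3, U row3=(0, 0, 8, 9)

L[2][1] = 10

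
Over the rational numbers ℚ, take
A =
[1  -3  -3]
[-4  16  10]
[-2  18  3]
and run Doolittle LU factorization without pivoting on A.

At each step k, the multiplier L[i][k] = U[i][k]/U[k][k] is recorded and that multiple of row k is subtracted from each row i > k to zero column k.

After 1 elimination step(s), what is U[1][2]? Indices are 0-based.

[col 0] pivot 1
  R1 -= -4*R0 → (0, 4, -2)  (L[1][0] := -4)
  R2 -= -2*R0 → (0, 12, -3)  (L[2][0] := -2)

U[1][2] = -2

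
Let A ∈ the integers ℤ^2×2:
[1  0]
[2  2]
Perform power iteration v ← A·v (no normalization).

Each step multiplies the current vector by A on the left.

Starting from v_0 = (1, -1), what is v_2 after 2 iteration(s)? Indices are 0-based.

v_2 = (1, 2)

v_0 = (1, -1).
v_1 = A·v_0 = (1, 0).
v_2 = A·v_1 = (1, 2).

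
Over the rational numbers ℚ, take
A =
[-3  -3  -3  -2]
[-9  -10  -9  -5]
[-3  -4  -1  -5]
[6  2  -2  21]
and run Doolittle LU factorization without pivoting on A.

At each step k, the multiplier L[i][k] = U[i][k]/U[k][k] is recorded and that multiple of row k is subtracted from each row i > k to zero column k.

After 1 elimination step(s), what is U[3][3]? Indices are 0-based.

k=0: U[0][0]=-3
  eliminate (1,0): mult=3, new row 1: (0, -1, 0, 1); set L[1][0]=3
  eliminate (2,0): mult=1, new row 2: (0, -1, 2, -3); set L[2][0]=1
  eliminate (3,0): mult=-2, new row 3: (0, -4, -8, 17); set L[3][0]=-2

U[3][3] = 17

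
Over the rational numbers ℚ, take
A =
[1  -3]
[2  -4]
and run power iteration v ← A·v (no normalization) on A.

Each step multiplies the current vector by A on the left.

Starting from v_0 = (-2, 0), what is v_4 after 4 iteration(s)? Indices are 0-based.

v_0 = (-2, 0).
v_1 = A·v_0 = (-2, -4).
v_2 = A·v_1 = (10, 12).
v_3 = A·v_2 = (-26, -28).
v_4 = A·v_3 = (58, 60).

v_4 = (58, 60)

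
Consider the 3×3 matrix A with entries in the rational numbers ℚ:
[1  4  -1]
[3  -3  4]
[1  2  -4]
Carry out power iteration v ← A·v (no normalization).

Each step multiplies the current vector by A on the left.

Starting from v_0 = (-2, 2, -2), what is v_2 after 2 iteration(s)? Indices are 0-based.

v_2 = (-82, 124, -72)

v_0 = (-2, 2, -2).
v_1 = A·v_0 = (8, -20, 10).
v_2 = A·v_1 = (-82, 124, -72).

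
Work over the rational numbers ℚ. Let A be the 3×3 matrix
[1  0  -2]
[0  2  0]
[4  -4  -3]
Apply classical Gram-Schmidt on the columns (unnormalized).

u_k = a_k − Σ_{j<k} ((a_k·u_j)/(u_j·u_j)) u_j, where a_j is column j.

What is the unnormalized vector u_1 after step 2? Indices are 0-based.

u_1 = (16/17, 2, -4/17)

Step 1: u_0 = a_0 = (1, 0, 4).
Step 2: u_1 = a_1 − (-16/17)·u_0 = (16/17, 2, -4/17).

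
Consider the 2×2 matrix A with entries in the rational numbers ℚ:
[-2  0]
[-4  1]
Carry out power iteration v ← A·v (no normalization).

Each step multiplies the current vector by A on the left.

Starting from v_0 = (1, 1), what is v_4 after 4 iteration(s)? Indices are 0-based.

v_4 = (16, 21)

v_0 = (1, 1).
v_1 = A·v_0 = (-2, -3).
v_2 = A·v_1 = (4, 5).
v_3 = A·v_2 = (-8, -11).
v_4 = A·v_3 = (16, 21).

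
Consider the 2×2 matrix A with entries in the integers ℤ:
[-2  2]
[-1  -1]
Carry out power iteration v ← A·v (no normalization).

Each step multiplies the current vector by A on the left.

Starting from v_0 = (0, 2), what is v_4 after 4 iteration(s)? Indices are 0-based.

v_0 = (0, 2).
v_1 = A·v_0 = (4, -2).
v_2 = A·v_1 = (-12, -2).
v_3 = A·v_2 = (20, 14).
v_4 = A·v_3 = (-12, -34).

v_4 = (-12, -34)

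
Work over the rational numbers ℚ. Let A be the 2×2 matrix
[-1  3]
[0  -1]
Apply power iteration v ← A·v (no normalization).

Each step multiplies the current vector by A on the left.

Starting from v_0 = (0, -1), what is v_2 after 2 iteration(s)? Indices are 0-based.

v_2 = (6, -1)

v_0 = (0, -1).
v_1 = A·v_0 = (-3, 1).
v_2 = A·v_1 = (6, -1).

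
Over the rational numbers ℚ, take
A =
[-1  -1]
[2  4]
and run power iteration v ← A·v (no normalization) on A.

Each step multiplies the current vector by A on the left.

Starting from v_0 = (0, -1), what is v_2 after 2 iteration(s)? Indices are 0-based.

v_2 = (3, -14)

v_0 = (0, -1).
v_1 = A·v_0 = (1, -4).
v_2 = A·v_1 = (3, -14).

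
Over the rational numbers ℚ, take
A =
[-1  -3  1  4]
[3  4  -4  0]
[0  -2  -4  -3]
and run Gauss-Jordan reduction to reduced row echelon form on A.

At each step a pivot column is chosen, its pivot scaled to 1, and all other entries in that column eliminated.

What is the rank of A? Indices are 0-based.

pivot(0,0)=-1: scale R0 → (1, 3, -1, -4)
  clear (1,0): R1 −= (3)R0 → (0, -5, -1, 12)
pivot(1,1)=-5: scale R1 → (0, 1, 1/5, -12/5)
  clear (0,1): R0 −= (3)R1 → (1, 0, -8/5, 16/5)
  clear (2,1): R2 −= (-2)R1 → (0, 0, -18/5, -39/5)
pivot(2,2)=-18/5: scale R2 → (0, 0, 1, 13/6)
  clear (0,2): R0 −= (-8/5)R2 → (1, 0, 0, 20/3)
  clear (1,2): R1 −= (1/5)R2 → (0, 1, 0, -17/6)

rank = 3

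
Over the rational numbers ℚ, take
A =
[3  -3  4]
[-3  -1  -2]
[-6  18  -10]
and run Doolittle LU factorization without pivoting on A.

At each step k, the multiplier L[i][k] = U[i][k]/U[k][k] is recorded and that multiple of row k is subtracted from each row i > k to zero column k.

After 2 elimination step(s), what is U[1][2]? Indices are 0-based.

U[1][2] = 2

[col 0] pivot 3
  R1 -= -1*R0 → (0, -4, 2)  (L[1][0] := -1)
  R2 -= -2*R0 → (0, 12, -2)  (L[2][0] := -2)
[col 1] pivot -4
  R2 -= -3*R1 → (0, 0, 4)  (L[2][1] := -3)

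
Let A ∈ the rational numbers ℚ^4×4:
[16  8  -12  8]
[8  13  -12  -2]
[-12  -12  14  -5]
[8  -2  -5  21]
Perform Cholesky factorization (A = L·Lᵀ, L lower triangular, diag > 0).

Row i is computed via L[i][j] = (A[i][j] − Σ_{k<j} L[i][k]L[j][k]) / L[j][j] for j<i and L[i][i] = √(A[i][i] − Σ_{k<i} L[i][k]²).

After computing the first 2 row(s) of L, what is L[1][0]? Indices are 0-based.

L[1][0] = 2

Step 1: L[0][0] = √(16) = 4.
  L[1][0] = (8) / L[0][0] = 2.
Step 2: L[1][1] = √(9) = 3.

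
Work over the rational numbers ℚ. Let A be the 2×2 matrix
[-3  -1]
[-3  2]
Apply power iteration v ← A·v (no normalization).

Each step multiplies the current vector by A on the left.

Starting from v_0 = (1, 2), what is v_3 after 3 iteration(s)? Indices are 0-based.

v_3 = (-59, -8)

v_0 = (1, 2).
v_1 = A·v_0 = (-5, 1).
v_2 = A·v_1 = (14, 17).
v_3 = A·v_2 = (-59, -8).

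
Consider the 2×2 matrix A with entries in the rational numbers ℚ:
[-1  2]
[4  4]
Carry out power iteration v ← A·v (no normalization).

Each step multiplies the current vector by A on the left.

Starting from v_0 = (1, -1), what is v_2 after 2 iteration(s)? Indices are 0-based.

v_0 = (1, -1).
v_1 = A·v_0 = (-3, 0).
v_2 = A·v_1 = (3, -12).

v_2 = (3, -12)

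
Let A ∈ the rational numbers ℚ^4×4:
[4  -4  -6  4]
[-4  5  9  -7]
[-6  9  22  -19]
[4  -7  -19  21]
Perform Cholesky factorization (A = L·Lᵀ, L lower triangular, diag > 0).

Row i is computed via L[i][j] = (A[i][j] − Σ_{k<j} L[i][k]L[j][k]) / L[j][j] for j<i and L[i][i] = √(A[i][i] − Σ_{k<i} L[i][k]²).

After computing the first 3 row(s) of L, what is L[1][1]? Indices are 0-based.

Step 1: L[0][0] = √(4) = 2.
  L[1][0] = (-4) / L[0][0] = -2.
Step 2: L[1][1] = √(1) = 1.
  L[2][0] = (-6) / L[0][0] = -3.
  L[2][1] = (3) / L[1][1] = 3.
Step 3: L[2][2] = √(4) = 2.

L[1][1] = 1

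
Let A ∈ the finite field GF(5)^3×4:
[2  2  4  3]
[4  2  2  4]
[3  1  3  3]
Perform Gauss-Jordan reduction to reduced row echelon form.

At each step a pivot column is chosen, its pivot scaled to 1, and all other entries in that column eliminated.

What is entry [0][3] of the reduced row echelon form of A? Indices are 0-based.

step 1: normalize row 0 (÷2) = (1, 1, 2, 4)
  row 1: subtract 4×row0 = (0, 3, 4, 3)
  row 2: subtract 3×row0 = (0, 3, 2, 1)
step 2: normalize row 1 (÷3) = (0, 1, 3, 1)
  row 0: subtract 1×row1 = (1, 0, 4, 3)
  row 2: subtract 3×row1 = (0, 0, 3, 3)
step 3: normalize row 2 (÷3) = (0, 0, 1, 1)
  row 0: subtract 4×row2 = (1, 0, 0, 4)
  row 1: subtract 3×row2 = (0, 1, 0, 3)

M[0][3] = 4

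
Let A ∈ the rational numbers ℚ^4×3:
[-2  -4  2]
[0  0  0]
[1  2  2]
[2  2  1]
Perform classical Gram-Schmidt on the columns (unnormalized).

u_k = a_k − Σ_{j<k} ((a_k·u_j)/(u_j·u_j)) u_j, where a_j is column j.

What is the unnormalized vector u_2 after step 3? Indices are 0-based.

Step 1: u_0 = a_0 = (-2, 0, 1, 2).
Step 2: u_1 = a_1 − (14/9)·u_0 = (-8/9, 0, 4/9, -10/9).
Step 3: u_2 = a_2 − (0)·u_0 − (-9/10)·u_1 = (6/5, 0, 12/5, 0).

u_2 = (6/5, 0, 12/5, 0)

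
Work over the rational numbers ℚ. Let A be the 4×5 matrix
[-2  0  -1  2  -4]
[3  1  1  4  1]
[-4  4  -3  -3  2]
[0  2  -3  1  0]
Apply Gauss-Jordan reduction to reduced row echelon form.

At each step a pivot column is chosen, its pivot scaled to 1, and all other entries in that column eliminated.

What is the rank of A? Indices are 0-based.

rank = 4

step 1: normalize row 0 (÷-2) = (1, 0, 1/2, -1, 2)
  row 1: subtract 3×row0 = (0, 1, -1/2, 7, -5)
  row 2: subtract -4×row0 = (0, 4, -1, -7, 10)
step 2: normalize row 1 (÷1) = (0, 1, -1/2, 7, -5)
  row 2: subtract 4×row1 = (0, 0, 1, -35, 30)
  row 3: subtract 2×row1 = (0, 0, -2, -13, 10)
step 3: normalize row 2 (÷1) = (0, 0, 1, -35, 30)
  row 0: subtract 1/2×row2 = (1, 0, 0, 33/2, -13)
  row 1: subtract -1/2×row2 = (0, 1, 0, -21/2, 10)
  row 3: subtract -2×row2 = (0, 0, 0, -83, 70)
step 4: normalize row 3 (÷-83) = (0, 0, 0, 1, -70/83)
  row 0: subtract 33/2×row3 = (1, 0, 0, 0, 76/83)
  row 1: subtract -21/2×row3 = (0, 1, 0, 0, 95/83)
  row 2: subtract -35×row3 = (0, 0, 1, 0, 40/83)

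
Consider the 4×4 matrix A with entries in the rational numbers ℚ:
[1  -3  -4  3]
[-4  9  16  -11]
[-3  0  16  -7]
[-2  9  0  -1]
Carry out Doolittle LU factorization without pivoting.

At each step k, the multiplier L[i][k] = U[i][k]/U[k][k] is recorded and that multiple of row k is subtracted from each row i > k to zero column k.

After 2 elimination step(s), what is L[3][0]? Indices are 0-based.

k=0: U[0][0]=1
  eliminate (1,0): mult=-4, new row 1: (0, -3, 0, 1); set L[1][0]=-4
  eliminate (2,0): mult=-3, new row 2: (0, -9, 4, 2); set L[2][0]=-3
  eliminate (3,0): mult=-2, new row 3: (0, 3, -8, 5); set L[3][0]=-2
k=1: U[1][1]=-3
  eliminate (2,1): mult=3, new row 2: (0, 0, 4, -1); set L[2][1]=3
  eliminate (3,1): mult=-1, new row 3: (0, 0, -8, 6); set L[3][1]=-1

L[3][0] = -2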